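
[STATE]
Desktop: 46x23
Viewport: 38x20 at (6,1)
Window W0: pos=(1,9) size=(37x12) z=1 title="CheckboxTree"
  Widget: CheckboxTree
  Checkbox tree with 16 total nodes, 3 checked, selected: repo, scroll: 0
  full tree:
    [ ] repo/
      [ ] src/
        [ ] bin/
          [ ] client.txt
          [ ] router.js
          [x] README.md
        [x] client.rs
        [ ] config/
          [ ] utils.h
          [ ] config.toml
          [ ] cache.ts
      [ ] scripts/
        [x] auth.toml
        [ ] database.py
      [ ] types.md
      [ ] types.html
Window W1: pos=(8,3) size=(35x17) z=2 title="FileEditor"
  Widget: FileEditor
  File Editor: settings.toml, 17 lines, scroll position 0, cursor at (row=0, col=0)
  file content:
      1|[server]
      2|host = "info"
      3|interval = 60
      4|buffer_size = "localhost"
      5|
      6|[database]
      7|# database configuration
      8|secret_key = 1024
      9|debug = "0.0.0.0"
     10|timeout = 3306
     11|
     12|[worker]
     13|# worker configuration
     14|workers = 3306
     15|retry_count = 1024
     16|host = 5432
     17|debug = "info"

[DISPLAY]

                                      
                                      
  ┏━━━━━━━━━━━━━━━━━━━━━━━━━━━━━━━━━┓ 
  ┃ FileEditor                      ┃ 
  ┠─────────────────────────────────┨ 
  ┃█server]                        ▲┃ 
  ┃host = "info"                   █┃ 
  ┃interval = 60                   ░┃ 
━━┃buffer_size = "localhost"       ░┃ 
ck┃                                ░┃ 
──┃[database]                      ░┃ 
 r┃# database configuration        ░┃ 
-]┃secret_key = 1024               ░┃ 
 [┃debug = "0.0.0.0"               ░┃ 
  ┃timeout = 3306                  ░┃ 
  ┃                                ░┃ 
  ┃[worker]                        ░┃ 
 [┃# worker configuration          ▼┃ 
 [┗━━━━━━━━━━━━━━━━━━━━━━━━━━━━━━━━━┛ 
━━━━━━━━━━━━━━━━━━━━━━━━━━━━━━━┛      


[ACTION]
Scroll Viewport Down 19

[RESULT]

  ┏━━━━━━━━━━━━━━━━━━━━━━━━━━━━━━━━━┓ 
  ┃ FileEditor                      ┃ 
  ┠─────────────────────────────────┨ 
  ┃█server]                        ▲┃ 
  ┃host = "info"                   █┃ 
  ┃interval = 60                   ░┃ 
━━┃buffer_size = "localhost"       ░┃ 
ck┃                                ░┃ 
──┃[database]                      ░┃ 
 r┃# database configuration        ░┃ 
-]┃secret_key = 1024               ░┃ 
 [┃debug = "0.0.0.0"               ░┃ 
  ┃timeout = 3306                  ░┃ 
  ┃                                ░┃ 
  ┃[worker]                        ░┃ 
 [┃# worker configuration          ▼┃ 
 [┗━━━━━━━━━━━━━━━━━━━━━━━━━━━━━━━━━┛ 
━━━━━━━━━━━━━━━━━━━━━━━━━━━━━━━┛      
                                      
                                      


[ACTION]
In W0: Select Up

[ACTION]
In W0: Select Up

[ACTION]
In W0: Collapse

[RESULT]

  ┏━━━━━━━━━━━━━━━━━━━━━━━━━━━━━━━━━┓ 
  ┃ FileEditor                      ┃ 
  ┠─────────────────────────────────┨ 
  ┃█server]                        ▲┃ 
  ┃host = "info"                   █┃ 
  ┃interval = 60                   ░┃ 
━━┃buffer_size = "localhost"       ░┃ 
ck┃                                ░┃ 
──┃[database]                      ░┃ 
 r┃# database configuration        ░┃ 
  ┃secret_key = 1024               ░┃ 
  ┃debug = "0.0.0.0"               ░┃ 
  ┃timeout = 3306                  ░┃ 
  ┃                                ░┃ 
  ┃[worker]                        ░┃ 
  ┃# worker configuration          ▼┃ 
  ┗━━━━━━━━━━━━━━━━━━━━━━━━━━━━━━━━━┛ 
━━━━━━━━━━━━━━━━━━━━━━━━━━━━━━━┛      
                                      
                                      


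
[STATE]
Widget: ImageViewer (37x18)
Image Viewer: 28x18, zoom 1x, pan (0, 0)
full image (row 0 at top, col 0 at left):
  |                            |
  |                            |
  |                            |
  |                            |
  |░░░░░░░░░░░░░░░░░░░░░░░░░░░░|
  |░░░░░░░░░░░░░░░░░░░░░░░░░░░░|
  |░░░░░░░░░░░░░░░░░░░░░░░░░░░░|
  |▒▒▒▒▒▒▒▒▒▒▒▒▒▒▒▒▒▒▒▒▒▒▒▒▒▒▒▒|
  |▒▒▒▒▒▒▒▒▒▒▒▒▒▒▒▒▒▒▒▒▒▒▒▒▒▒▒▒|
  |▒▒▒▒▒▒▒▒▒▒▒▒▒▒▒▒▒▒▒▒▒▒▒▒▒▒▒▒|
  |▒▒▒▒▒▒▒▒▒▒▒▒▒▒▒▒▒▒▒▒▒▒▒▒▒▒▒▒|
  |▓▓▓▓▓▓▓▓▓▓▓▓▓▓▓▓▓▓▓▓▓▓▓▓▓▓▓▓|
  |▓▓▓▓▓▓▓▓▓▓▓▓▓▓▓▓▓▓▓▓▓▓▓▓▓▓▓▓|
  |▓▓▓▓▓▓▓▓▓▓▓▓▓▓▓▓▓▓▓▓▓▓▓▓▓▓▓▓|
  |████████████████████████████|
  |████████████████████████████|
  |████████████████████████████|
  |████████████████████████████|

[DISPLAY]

                                     
                                     
                                     
                                     
░░░░░░░░░░░░░░░░░░░░░░░░░░░░         
░░░░░░░░░░░░░░░░░░░░░░░░░░░░         
░░░░░░░░░░░░░░░░░░░░░░░░░░░░         
▒▒▒▒▒▒▒▒▒▒▒▒▒▒▒▒▒▒▒▒▒▒▒▒▒▒▒▒         
▒▒▒▒▒▒▒▒▒▒▒▒▒▒▒▒▒▒▒▒▒▒▒▒▒▒▒▒         
▒▒▒▒▒▒▒▒▒▒▒▒▒▒▒▒▒▒▒▒▒▒▒▒▒▒▒▒         
▒▒▒▒▒▒▒▒▒▒▒▒▒▒▒▒▒▒▒▒▒▒▒▒▒▒▒▒         
▓▓▓▓▓▓▓▓▓▓▓▓▓▓▓▓▓▓▓▓▓▓▓▓▓▓▓▓         
▓▓▓▓▓▓▓▓▓▓▓▓▓▓▓▓▓▓▓▓▓▓▓▓▓▓▓▓         
▓▓▓▓▓▓▓▓▓▓▓▓▓▓▓▓▓▓▓▓▓▓▓▓▓▓▓▓         
████████████████████████████         
████████████████████████████         
████████████████████████████         
████████████████████████████         


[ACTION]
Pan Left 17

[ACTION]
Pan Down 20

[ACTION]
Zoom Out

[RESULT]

                                     
                                     
                                     
                                     
                                     
                                     
                                     
                                     
                                     
                                     
                                     
                                     
                                     
                                     
                                     
                                     
                                     
                                     


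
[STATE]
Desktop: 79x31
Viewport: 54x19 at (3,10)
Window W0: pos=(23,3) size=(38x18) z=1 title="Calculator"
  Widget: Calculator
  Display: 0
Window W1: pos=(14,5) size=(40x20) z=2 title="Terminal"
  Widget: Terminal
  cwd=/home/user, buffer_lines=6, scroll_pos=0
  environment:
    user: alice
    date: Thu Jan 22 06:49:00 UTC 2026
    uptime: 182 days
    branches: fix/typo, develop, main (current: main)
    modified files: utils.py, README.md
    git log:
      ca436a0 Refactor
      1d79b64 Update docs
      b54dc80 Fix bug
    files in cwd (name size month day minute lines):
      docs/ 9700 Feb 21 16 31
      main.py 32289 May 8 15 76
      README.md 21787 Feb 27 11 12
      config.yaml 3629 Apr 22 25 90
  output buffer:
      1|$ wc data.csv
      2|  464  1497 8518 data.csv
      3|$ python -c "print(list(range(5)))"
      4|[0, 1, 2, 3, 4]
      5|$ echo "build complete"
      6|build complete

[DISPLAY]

           ┃$ python -c "print(list(range(5)))"   ┃   
           ┃[0, 1, 2, 3, 4]                       ┃   
           ┃$ echo "build complete"               ┃   
           ┃build complete                        ┃   
           ┃$ █                                   ┃   
           ┃                                      ┃   
           ┃                                      ┃   
           ┃                                      ┃   
           ┃                                      ┃   
           ┃                                      ┃   
           ┃                                      ┃━━━
           ┃                                      ┃   
           ┃                                      ┃   
           ┃                                      ┃   
           ┗━━━━━━━━━━━━━━━━━━━━━━━━━━━━━━━━━━━━━━┛   
                                                      
                                                      
                                                      
                                                      


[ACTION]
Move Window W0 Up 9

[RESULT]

           ┃$ python -c "print(list(range(5)))"   ┃   
           ┃[0, 1, 2, 3, 4]                       ┃   
           ┃$ echo "build complete"               ┃   
           ┃build complete                        ┃   
           ┃$ █                                   ┃   
           ┃                                      ┃   
           ┃                                      ┃   
           ┃                                      ┃━━━
           ┃                                      ┃   
           ┃                                      ┃   
           ┃                                      ┃   
           ┃                                      ┃   
           ┃                                      ┃   
           ┃                                      ┃   
           ┗━━━━━━━━━━━━━━━━━━━━━━━━━━━━━━━━━━━━━━┛   
                                                      
                                                      
                                                      
                                                      


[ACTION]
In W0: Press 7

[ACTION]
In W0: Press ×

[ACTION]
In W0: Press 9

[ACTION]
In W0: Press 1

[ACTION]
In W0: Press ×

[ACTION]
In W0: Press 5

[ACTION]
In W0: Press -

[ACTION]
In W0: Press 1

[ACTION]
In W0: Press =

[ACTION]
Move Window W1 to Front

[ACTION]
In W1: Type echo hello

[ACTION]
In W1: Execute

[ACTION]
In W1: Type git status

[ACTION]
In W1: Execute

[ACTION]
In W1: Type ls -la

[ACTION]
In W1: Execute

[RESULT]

           ┃$ echo hello                          ┃   
           ┃hello                                 ┃   
           ┃$ git status                          ┃   
           ┃On branch main                        ┃   
           ┃Changes not staged for commit:        ┃   
           ┃                                      ┃   
           ┃        modified:   utils.py          ┃   
           ┃        modified:   README.md         ┃━━━
           ┃$ ls -la                              ┃   
           ┃drwxr-xr-x  1 alice group     9700 Feb┃   
           ┃-rw-r--r--  1 alice group    32289 May┃   
           ┃-rw-r--r--  1 alice group    21787 Feb┃   
           ┃-rw-r--r--  1 alice group     3629 Apr┃   
           ┃$ █                                   ┃   
           ┗━━━━━━━━━━━━━━━━━━━━━━━━━━━━━━━━━━━━━━┛   
                                                      
                                                      
                                                      
                                                      


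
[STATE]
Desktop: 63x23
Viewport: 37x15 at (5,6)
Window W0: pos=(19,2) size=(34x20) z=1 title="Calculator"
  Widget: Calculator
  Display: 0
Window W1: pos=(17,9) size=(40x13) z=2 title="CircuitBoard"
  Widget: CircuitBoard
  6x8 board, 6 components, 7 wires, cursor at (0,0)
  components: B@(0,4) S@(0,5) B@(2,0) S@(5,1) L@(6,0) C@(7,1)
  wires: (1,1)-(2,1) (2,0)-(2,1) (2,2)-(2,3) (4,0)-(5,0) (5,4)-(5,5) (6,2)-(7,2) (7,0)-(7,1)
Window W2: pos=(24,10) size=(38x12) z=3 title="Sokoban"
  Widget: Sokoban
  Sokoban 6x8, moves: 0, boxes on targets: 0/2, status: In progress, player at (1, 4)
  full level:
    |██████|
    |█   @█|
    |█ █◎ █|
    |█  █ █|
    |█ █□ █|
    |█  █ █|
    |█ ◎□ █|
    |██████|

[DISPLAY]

              ┃┌───┬───┬───┬───┐     
              ┃│ 7 │ 8 │ 9 │ ÷ │     
              ┃├───┼───┼───┼───┤     
            ┏━━━━━━━━━━━━━━━━━━━━━━━━
            ┃ Circu┏━━━━━━━━━━━━━━━━━
            ┠──────┃ Sokoban         
            ┃   0 1┠─────────────────
            ┃0  [.]┃██████           
            ┃      ┃█   @█           
            ┃1     ┃█ █◎ █           
            ┃      ┃█  █ █           
            ┃2   B ┃█ █□ █           
            ┃      ┃█  █ █           
            ┃3     ┃█ ◎□ █           
            ┃      ┃██████           


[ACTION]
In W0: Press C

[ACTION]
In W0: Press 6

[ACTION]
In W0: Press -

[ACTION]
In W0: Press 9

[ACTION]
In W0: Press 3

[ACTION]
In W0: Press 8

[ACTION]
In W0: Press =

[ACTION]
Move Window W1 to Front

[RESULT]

              ┃┌───┬───┬───┬───┐     
              ┃│ 7 │ 8 │ 9 │ ÷ │     
              ┃├───┼───┼───┼───┤     
            ┏━━━━━━━━━━━━━━━━━━━━━━━━
            ┃ CircuitBoard           
            ┠────────────────────────
            ┃   0 1 2 3 4 5          
            ┃0  [.]              B   
            ┃                        
            ┃1       ·               
            ┃        │               
            ┃2   B ─ ·   · ─ ·       
            ┃                        
            ┃3                       
            ┃                        


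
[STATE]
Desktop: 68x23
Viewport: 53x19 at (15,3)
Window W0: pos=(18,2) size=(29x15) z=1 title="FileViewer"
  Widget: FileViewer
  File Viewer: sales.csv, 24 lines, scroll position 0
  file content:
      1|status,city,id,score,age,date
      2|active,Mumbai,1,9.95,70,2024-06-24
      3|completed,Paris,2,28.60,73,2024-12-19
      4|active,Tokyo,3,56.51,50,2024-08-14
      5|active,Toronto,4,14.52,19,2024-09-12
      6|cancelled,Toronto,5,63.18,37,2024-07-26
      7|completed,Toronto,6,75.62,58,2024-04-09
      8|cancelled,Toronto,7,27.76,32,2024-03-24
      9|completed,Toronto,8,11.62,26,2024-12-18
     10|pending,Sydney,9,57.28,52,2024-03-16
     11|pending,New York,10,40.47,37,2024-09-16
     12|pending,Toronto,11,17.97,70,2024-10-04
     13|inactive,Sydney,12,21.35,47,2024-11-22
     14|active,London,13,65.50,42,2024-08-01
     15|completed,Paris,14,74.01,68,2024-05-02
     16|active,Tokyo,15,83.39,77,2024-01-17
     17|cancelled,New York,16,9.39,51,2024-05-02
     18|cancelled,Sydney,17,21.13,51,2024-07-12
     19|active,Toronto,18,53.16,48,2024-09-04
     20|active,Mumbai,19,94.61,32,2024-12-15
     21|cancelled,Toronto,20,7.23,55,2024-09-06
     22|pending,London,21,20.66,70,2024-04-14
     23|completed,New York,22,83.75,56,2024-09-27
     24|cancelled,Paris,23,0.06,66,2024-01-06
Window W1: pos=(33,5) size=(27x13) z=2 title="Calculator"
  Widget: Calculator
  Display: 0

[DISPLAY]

   ┃ FileViewer                ┃                     
   ┠───────────────────────────┨                     
   ┃status,city,id┏━━━━━━━━━━━━━━━━━━━━━━━━━┓        
   ┃active,Mumbai,┃ Calculator              ┃        
   ┃completed,Pari┠─────────────────────────┨        
   ┃active,Tokyo,3┃                        0┃        
   ┃active,Toronto┃┌───┬───┬───┬───┐        ┃        
   ┃cancelled,Toro┃│ 7 │ 8 │ 9 │ ÷ │        ┃        
   ┃completed,Toro┃├───┼───┼───┼───┤        ┃        
   ┃cancelled,Toro┃│ 4 │ 5 │ 6 │ × │        ┃        
   ┃completed,Toro┃├───┼───┼───┼───┤        ┃        
   ┃pending,Sydney┃│ 1 │ 2 │ 3 │ - │        ┃        
   ┃pending,New Yo┃├───┼───┼───┼───┤        ┃        
   ┗━━━━━━━━━━━━━━┃│ 0 │ . │ = │ + │        ┃        
                  ┗━━━━━━━━━━━━━━━━━━━━━━━━━┛        
                                                     
                                                     
                                                     
                                                     


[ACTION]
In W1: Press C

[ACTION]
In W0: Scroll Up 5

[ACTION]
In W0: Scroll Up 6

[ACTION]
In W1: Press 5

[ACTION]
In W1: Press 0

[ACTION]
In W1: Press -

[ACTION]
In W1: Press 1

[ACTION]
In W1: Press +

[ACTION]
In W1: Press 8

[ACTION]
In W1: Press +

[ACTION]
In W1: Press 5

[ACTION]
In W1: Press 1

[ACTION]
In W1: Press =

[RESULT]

   ┃ FileViewer                ┃                     
   ┠───────────────────────────┨                     
   ┃status,city,id┏━━━━━━━━━━━━━━━━━━━━━━━━━┓        
   ┃active,Mumbai,┃ Calculator              ┃        
   ┃completed,Pari┠─────────────────────────┨        
   ┃active,Tokyo,3┃                      108┃        
   ┃active,Toronto┃┌───┬───┬───┬───┐        ┃        
   ┃cancelled,Toro┃│ 7 │ 8 │ 9 │ ÷ │        ┃        
   ┃completed,Toro┃├───┼───┼───┼───┤        ┃        
   ┃cancelled,Toro┃│ 4 │ 5 │ 6 │ × │        ┃        
   ┃completed,Toro┃├───┼───┼───┼───┤        ┃        
   ┃pending,Sydney┃│ 1 │ 2 │ 3 │ - │        ┃        
   ┃pending,New Yo┃├───┼───┼───┼───┤        ┃        
   ┗━━━━━━━━━━━━━━┃│ 0 │ . │ = │ + │        ┃        
                  ┗━━━━━━━━━━━━━━━━━━━━━━━━━┛        
                                                     
                                                     
                                                     
                                                     


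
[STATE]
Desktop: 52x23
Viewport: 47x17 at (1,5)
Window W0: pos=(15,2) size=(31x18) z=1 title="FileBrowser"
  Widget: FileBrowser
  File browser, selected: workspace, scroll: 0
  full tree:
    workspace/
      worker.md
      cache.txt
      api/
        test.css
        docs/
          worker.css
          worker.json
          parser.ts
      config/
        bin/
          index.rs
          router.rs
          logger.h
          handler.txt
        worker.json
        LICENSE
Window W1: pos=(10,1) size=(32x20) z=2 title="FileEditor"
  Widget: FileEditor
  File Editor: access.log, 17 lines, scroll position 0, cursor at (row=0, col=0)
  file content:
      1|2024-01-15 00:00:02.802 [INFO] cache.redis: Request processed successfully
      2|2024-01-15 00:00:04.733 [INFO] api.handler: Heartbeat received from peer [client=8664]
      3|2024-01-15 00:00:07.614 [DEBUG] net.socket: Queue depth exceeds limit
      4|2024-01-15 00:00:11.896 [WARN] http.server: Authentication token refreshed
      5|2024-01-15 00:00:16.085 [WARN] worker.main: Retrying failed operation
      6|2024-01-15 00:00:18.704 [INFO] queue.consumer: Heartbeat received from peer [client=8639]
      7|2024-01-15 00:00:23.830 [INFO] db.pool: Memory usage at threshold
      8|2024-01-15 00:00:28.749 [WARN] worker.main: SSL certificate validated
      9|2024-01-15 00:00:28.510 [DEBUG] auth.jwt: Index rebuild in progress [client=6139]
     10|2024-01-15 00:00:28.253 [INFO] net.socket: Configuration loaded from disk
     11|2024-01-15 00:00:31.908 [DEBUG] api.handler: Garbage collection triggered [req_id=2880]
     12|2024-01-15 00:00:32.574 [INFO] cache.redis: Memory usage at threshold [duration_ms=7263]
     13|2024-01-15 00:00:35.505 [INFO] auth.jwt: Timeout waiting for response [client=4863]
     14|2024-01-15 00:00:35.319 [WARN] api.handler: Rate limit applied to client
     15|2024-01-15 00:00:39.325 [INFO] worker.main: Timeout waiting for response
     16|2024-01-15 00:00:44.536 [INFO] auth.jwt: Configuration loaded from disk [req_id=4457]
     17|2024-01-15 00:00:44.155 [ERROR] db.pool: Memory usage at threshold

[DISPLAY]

         ┃2024-01-15 00:00:04.733 [INFO█┃   ┃  
         ┃2024-01-15 00:00:07.614 [DEBU░┃   ┃  
         ┃2024-01-15 00:00:11.896 [WARN░┃   ┃  
         ┃2024-01-15 00:00:16.085 [WARN░┃   ┃  
         ┃2024-01-15 00:00:18.704 [INFO░┃   ┃  
         ┃2024-01-15 00:00:23.830 [INFO░┃   ┃  
         ┃2024-01-15 00:00:28.749 [WARN░┃   ┃  
         ┃2024-01-15 00:00:28.510 [DEBU░┃   ┃  
         ┃2024-01-15 00:00:28.253 [INFO░┃   ┃  
         ┃2024-01-15 00:00:31.908 [DEBU░┃   ┃  
         ┃2024-01-15 00:00:32.574 [INFO░┃   ┃  
         ┃2024-01-15 00:00:35.505 [INFO░┃   ┃  
         ┃2024-01-15 00:00:35.319 [WARN░┃   ┃  
         ┃2024-01-15 00:00:39.325 [INFO░┃   ┃  
         ┃2024-01-15 00:00:44.536 [INFO▼┃━━━┛  
         ┗━━━━━━━━━━━━━━━━━━━━━━━━━━━━━━┛      
                                               


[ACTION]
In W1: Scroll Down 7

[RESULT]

         ┃2024-01-15 00:00:07.614 [DEBU░┃   ┃  
         ┃2024-01-15 00:00:11.896 [WARN░┃   ┃  
         ┃2024-01-15 00:00:16.085 [WARN░┃   ┃  
         ┃2024-01-15 00:00:18.704 [INFO░┃   ┃  
         ┃2024-01-15 00:00:23.830 [INFO░┃   ┃  
         ┃2024-01-15 00:00:28.749 [WARN░┃   ┃  
         ┃2024-01-15 00:00:28.510 [DEBU░┃   ┃  
         ┃2024-01-15 00:00:28.253 [INFO░┃   ┃  
         ┃2024-01-15 00:00:31.908 [DEBU░┃   ┃  
         ┃2024-01-15 00:00:32.574 [INFO░┃   ┃  
         ┃2024-01-15 00:00:35.505 [INFO░┃   ┃  
         ┃2024-01-15 00:00:35.319 [WARN░┃   ┃  
         ┃2024-01-15 00:00:39.325 [INFO░┃   ┃  
         ┃2024-01-15 00:00:44.536 [INFO█┃   ┃  
         ┃2024-01-15 00:00:44.155 [ERRO▼┃━━━┛  
         ┗━━━━━━━━━━━━━━━━━━━━━━━━━━━━━━┛      
                                               


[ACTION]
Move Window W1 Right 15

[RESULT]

              ┃> [-┃2024-01-15 00:00:07.614 [DE
              ┃    ┃2024-01-15 00:00:11.896 [WA
              ┃    ┃2024-01-15 00:00:16.085 [WA
              ┃    ┃2024-01-15 00:00:18.704 [IN
              ┃    ┃2024-01-15 00:00:23.830 [IN
              ┃    ┃2024-01-15 00:00:28.749 [WA
              ┃    ┃2024-01-15 00:00:28.510 [DE
              ┃    ┃2024-01-15 00:00:28.253 [IN
              ┃    ┃2024-01-15 00:00:31.908 [DE
              ┃    ┃2024-01-15 00:00:32.574 [IN
              ┃    ┃2024-01-15 00:00:35.505 [IN
              ┃    ┃2024-01-15 00:00:35.319 [WA
              ┃    ┃2024-01-15 00:00:39.325 [IN
              ┃    ┃2024-01-15 00:00:44.536 [IN
              ┗━━━━┃2024-01-15 00:00:44.155 [ER
                   ┗━━━━━━━━━━━━━━━━━━━━━━━━━━━
                                               


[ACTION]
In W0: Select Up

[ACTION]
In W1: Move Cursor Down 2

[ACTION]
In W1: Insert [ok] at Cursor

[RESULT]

              ┃> [-┃ok█024-01-15 00:00:07.614 [
              ┃    ┃2024-01-15 00:00:11.896 [WA
              ┃    ┃2024-01-15 00:00:16.085 [WA
              ┃    ┃2024-01-15 00:00:18.704 [IN
              ┃    ┃2024-01-15 00:00:23.830 [IN
              ┃    ┃2024-01-15 00:00:28.749 [WA
              ┃    ┃2024-01-15 00:00:28.510 [DE
              ┃    ┃2024-01-15 00:00:28.253 [IN
              ┃    ┃2024-01-15 00:00:31.908 [DE
              ┃    ┃2024-01-15 00:00:32.574 [IN
              ┃    ┃2024-01-15 00:00:35.505 [IN
              ┃    ┃2024-01-15 00:00:35.319 [WA
              ┃    ┃2024-01-15 00:00:39.325 [IN
              ┃    ┃2024-01-15 00:00:44.536 [IN
              ┗━━━━┃2024-01-15 00:00:44.155 [ER
                   ┗━━━━━━━━━━━━━━━━━━━━━━━━━━━
                                               


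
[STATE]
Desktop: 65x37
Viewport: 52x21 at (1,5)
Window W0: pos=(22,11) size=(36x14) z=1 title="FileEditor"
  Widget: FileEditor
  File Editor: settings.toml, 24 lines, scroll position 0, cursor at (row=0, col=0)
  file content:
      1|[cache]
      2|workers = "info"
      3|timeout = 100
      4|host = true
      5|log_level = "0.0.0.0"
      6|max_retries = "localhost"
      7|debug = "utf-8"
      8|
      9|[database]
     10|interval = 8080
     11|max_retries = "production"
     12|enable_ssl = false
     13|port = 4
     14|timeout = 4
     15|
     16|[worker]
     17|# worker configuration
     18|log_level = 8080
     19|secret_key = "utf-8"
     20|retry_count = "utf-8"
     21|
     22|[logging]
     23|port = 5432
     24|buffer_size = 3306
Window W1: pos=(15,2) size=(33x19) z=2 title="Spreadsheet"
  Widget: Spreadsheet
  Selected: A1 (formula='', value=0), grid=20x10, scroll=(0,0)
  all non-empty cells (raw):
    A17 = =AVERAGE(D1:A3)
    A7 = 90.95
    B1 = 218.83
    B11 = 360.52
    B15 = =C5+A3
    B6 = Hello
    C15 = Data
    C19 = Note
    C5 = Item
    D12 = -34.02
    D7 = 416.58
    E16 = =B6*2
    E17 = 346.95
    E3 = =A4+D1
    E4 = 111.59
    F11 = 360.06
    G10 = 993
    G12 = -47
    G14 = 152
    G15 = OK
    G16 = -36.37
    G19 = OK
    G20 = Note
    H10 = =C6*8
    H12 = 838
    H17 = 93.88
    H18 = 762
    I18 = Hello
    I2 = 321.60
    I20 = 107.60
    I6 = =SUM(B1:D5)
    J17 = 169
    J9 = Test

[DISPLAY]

              ┃A1:                            ┃     
              ┃       A       B       C       ┃     
              ┃-------------------------------┃     
              ┃  1      [0]  218.83       0   ┃     
              ┃  2        0       0       0   ┃     
              ┃  3        0       0       0   ┃     
              ┃  4        0       0       0   ┃━━━━━
              ┃  5        0       0Item       ┃     
              ┃  6        0Hello          0   ┃─────
              ┃  7    90.95       0       0  4┃     
              ┃  8        0       0       0   ┃     
              ┃  9        0       0       0   ┃     
              ┃ 10        0       0       0   ┃     
              ┃ 11        0  360.52       0   ┃     
              ┃ 12        0       0       0  -┃     
              ┗━━━━━━━━━━━━━━━━━━━━━━━━━━━━━━━┛     
                     ┃                              
                     ┃[database]                    
                     ┃interval = 8080               
                     ┗━━━━━━━━━━━━━━━━━━━━━━━━━━━━━━
                                                    


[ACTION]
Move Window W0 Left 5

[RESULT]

              ┃A1:                            ┃     
              ┃       A       B       C       ┃     
              ┃-------------------------------┃     
              ┃  1      [0]  218.83       0   ┃     
              ┃  2        0       0       0   ┃     
              ┃  3        0       0       0   ┃     
              ┃  4        0       0       0   ┃━━━━┓
              ┃  5        0       0Item       ┃    ┃
              ┃  6        0Hello          0   ┃────┨
              ┃  7    90.95       0       0  4┃   ▲┃
              ┃  8        0       0       0   ┃   █┃
              ┃  9        0       0       0   ┃   ░┃
              ┃ 10        0       0       0   ┃   ░┃
              ┃ 11        0  360.52       0   ┃   ░┃
              ┃ 12        0       0       0  -┃   ░┃
              ┗━━━━━━━━━━━━━━━━━━━━━━━━━━━━━━━┛   ░┃
                ┃                                 ░┃
                ┃[database]                       ░┃
                ┃interval = 8080                  ▼┃
                ┗━━━━━━━━━━━━━━━━━━━━━━━━━━━━━━━━━━┛
                                                    


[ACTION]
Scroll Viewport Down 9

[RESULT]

              ┃  7    90.95       0       0  4┃   ▲┃
              ┃  8        0       0       0   ┃   █┃
              ┃  9        0       0       0   ┃   ░┃
              ┃ 10        0       0       0   ┃   ░┃
              ┃ 11        0  360.52       0   ┃   ░┃
              ┃ 12        0       0       0  -┃   ░┃
              ┗━━━━━━━━━━━━━━━━━━━━━━━━━━━━━━━┛   ░┃
                ┃                                 ░┃
                ┃[database]                       ░┃
                ┃interval = 8080                  ▼┃
                ┗━━━━━━━━━━━━━━━━━━━━━━━━━━━━━━━━━━┛
                                                    
                                                    
                                                    
                                                    
                                                    
                                                    
                                                    
                                                    
                                                    
                                                    


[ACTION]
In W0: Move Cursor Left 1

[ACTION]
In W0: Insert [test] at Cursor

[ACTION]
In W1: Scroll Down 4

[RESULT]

              ┃ 11        0  360.52       0   ┃   ▲┃
              ┃ 12        0       0       0  -┃   █┃
              ┃ 13        0       0       0   ┃   ░┃
              ┃ 14        0       0       0   ┃   ░┃
              ┃ 15        0#ERR!   Data       ┃   ░┃
              ┃ 16        0       0       0   ┃   ░┃
              ┗━━━━━━━━━━━━━━━━━━━━━━━━━━━━━━━┛   ░┃
                ┃                                 ░┃
                ┃[database]                       ░┃
                ┃interval = 8080                  ▼┃
                ┗━━━━━━━━━━━━━━━━━━━━━━━━━━━━━━━━━━┛
                                                    
                                                    
                                                    
                                                    
                                                    
                                                    
                                                    
                                                    
                                                    
                                                    


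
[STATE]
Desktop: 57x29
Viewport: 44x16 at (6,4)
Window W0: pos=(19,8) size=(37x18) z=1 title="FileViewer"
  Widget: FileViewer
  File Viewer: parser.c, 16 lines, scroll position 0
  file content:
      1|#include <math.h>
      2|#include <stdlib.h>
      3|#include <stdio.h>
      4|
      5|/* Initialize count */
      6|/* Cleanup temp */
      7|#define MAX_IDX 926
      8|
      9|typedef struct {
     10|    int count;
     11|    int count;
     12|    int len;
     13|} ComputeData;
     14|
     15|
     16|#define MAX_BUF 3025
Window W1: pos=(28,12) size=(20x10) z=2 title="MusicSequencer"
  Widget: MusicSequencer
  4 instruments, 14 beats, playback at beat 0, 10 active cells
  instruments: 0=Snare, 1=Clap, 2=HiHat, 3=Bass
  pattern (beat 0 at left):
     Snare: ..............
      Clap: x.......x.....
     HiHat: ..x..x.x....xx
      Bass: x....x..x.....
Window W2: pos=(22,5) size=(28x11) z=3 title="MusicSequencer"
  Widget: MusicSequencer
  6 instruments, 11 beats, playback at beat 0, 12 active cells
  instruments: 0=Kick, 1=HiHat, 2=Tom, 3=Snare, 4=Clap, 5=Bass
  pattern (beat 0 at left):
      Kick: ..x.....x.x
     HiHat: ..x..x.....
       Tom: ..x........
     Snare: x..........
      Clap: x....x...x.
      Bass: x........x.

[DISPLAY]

                                            
                ┏━━━━━━━━━━━━━━━━━━━━━━━━━━┓
                ┃ MusicSequencer           ┃
                ┠──────────────────────────┨
             ┏━━┃      ▼1234567890         ┃
             ┃ F┃  Kick··█·····█·█         ┃
             ┠──┃ HiHat··█··█·····         ┃
             ┃#i┃   Tom··█········         ┃
             ┃#i┃ Snare█··········         ┃
             ┃#i┃  Clap█····█···█·         ┃
             ┃  ┃  Bass█········█·         ┃
             ┃/*┗━━━━━━━━━━━━━━━━━━━━━━━━━━┛
             ┃/* Clean┃ Snare············┃  
             ┃#define ┃  Clap█·······█···┃  
             ┃        ┃ HiHat··█··█·█····┃  
             ┃typedef ┃  Bass█····█··█···┃  


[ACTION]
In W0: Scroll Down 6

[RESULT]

                                            
                ┏━━━━━━━━━━━━━━━━━━━━━━━━━━┓
                ┃ MusicSequencer           ┃
                ┠──────────────────────────┨
             ┏━━┃      ▼1234567890         ┃
             ┃ F┃  Kick··█·····█·█         ┃
             ┠──┃ HiHat··█··█·····         ┃
             ┃#i┃   Tom··█········         ┃
             ┃  ┃ Snare█··········         ┃
             ┃/*┃  Clap█····█···█·         ┃
             ┃/*┃  Bass█········█·         ┃
             ┃#d┗━━━━━━━━━━━━━━━━━━━━━━━━━━┛
             ┃        ┃ Snare············┃  
             ┃typedef ┃  Clap█·······█···┃  
             ┃    int ┃ HiHat··█··█·█····┃  
             ┃    int ┃  Bass█····█··█···┃  


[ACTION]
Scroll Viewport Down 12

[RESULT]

             ┃/*┃  Clap█····█···█·         ┃
             ┃/*┃  Bass█········█·         ┃
             ┃#d┗━━━━━━━━━━━━━━━━━━━━━━━━━━┛
             ┃        ┃ Snare············┃  
             ┃typedef ┃  Clap█·······█···┃  
             ┃    int ┃ HiHat··█··█·█····┃  
             ┃    int ┃  Bass█····█··█···┃  
             ┃    int ┃                  ┃  
             ┃} Comput┗━━━━━━━━━━━━━━━━━━┛  
             ┃                              
             ┃                              
             ┃#define MAX_BUF 3025          
             ┗━━━━━━━━━━━━━━━━━━━━━━━━━━━━━━
                                            
                                            
                                            


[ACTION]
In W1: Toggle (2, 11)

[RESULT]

             ┃/*┃  Clap█····█···█·         ┃
             ┃/*┃  Bass█········█·         ┃
             ┃#d┗━━━━━━━━━━━━━━━━━━━━━━━━━━┛
             ┃        ┃ Snare············┃  
             ┃typedef ┃  Clap█·······█···┃  
             ┃    int ┃ HiHat··█··█·█···█┃  
             ┃    int ┃  Bass█····█··█···┃  
             ┃    int ┃                  ┃  
             ┃} Comput┗━━━━━━━━━━━━━━━━━━┛  
             ┃                              
             ┃                              
             ┃#define MAX_BUF 3025          
             ┗━━━━━━━━━━━━━━━━━━━━━━━━━━━━━━
                                            
                                            
                                            


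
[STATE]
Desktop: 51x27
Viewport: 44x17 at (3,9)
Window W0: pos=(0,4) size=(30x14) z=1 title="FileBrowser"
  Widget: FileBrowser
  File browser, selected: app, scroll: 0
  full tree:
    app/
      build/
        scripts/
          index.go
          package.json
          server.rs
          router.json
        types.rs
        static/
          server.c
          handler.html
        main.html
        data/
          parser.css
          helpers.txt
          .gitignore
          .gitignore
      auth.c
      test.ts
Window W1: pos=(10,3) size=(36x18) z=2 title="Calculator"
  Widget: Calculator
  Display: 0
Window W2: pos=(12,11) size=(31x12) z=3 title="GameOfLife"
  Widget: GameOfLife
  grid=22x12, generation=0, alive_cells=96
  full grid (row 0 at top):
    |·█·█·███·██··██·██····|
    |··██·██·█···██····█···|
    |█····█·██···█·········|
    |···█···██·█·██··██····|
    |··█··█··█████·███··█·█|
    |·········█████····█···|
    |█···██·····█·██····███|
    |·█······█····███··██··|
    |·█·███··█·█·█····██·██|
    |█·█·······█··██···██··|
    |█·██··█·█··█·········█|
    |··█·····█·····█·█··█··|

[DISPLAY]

  auth.┃├───┼───┼───┼───┤                 ┃ 
  test.┃│ 4 │ 5 │ 6 │ × │                 ┃ 
       ┃├┏━━━━━━━━━━━━━━━━━━━━━━━━━━━━━┓  ┃ 
       ┃│┃ GameOfLife                  ┃  ┃ 
       ┃├┠─────────────────────────────┨  ┃ 
       ┃│┃Gen: 0                       ┃  ┃ 
       ┃├┃█····█·██···█·········       ┃  ┃ 
       ┃│┃···█···██·█·██··██····       ┃  ┃ 
━━━━━━━┃└┃··█··█··█████·███··█·█       ┃  ┃ 
       ┃ ┃·········█████····█···       ┃  ┃ 
       ┃ ┃█···██·····█·██····███       ┃  ┃ 
       ┗━┃·█······█····███··██··       ┃━━┛ 
         ┃·█·███··█·█·█····██·██       ┃    
         ┗━━━━━━━━━━━━━━━━━━━━━━━━━━━━━┛    
                                            
                                            
                                            


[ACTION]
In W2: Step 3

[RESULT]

  auth.┃├───┼───┼───┼───┤                 ┃ 
  test.┃│ 4 │ 5 │ 6 │ × │                 ┃ 
       ┃├┏━━━━━━━━━━━━━━━━━━━━━━━━━━━━━┓  ┃ 
       ┃│┃ GameOfLife                  ┃  ┃ 
       ┃├┠─────────────────────────────┨  ┃ 
       ┃│┃Gen: 3                       ┃  ┃ 
       ┃├┃··█········█·█·█···█··       ┃  ┃ 
       ┃│┃···███·······██·█·██··       ┃  ┃ 
━━━━━━━┃└┃···███·······██·█·██··       ┃  ┃ 
       ┃ ┃··█··█··██······█·█···       ┃  ┃ 
       ┃ ┃·██·█···██····█·██····       ┃  ┃ 
       ┗━┃·█···█·······████·····       ┃━━┛ 
         ┃···███·······█····█·█·       ┃    
         ┗━━━━━━━━━━━━━━━━━━━━━━━━━━━━━┛    
                                            
                                            
                                            


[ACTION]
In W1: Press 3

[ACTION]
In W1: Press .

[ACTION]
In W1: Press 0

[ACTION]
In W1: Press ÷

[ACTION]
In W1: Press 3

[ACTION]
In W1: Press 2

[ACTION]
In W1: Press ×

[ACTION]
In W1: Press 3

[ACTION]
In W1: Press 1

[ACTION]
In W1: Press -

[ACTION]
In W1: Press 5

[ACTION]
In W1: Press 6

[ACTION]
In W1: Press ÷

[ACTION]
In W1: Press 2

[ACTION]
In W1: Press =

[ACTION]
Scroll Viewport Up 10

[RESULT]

                                            
                                            
                                            
       ┏━━━━━━━━━━━━━━━━━━━━━━━━━━━━━━━━━━┓ 
━━━━━━━┃ Calculator                       ┃ 
ileBrow┠──────────────────────────────────┨ 
───────┃                        -26.546875┃ 
[-] app┃┌───┬───┬───┬───┐                 ┃ 
  [+] b┃│ 7 │ 8 │ 9 │ ÷ │                 ┃ 
  auth.┃├───┼───┼───┼───┤                 ┃ 
  test.┃│ 4 │ 5 │ 6 │ × │                 ┃ 
       ┃├┏━━━━━━━━━━━━━━━━━━━━━━━━━━━━━┓  ┃ 
       ┃│┃ GameOfLife                  ┃  ┃ 
       ┃├┠─────────────────────────────┨  ┃ 
       ┃│┃Gen: 3                       ┃  ┃ 
       ┃├┃··█········█·█·█···█··       ┃  ┃ 
       ┃│┃···███·······██·█·██··       ┃  ┃ 
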